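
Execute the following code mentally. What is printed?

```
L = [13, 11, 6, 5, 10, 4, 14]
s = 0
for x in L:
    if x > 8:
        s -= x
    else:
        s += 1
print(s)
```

x=13: >8, s = 0-13 = -13
x=11: >8, s = (-13)-11 = -24
x=6: not >8, s = (-24)+1 = -23
x=5: not >8, s = (-23)+1 = -22
x=10: >8, s = (-22)-10 = -32
x=4: not >8, s = (-32)+1 = -31
x=14: >8, s = (-31)-14 = -45

-45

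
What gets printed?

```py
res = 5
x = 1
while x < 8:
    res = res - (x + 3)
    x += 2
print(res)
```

x=1: res = 5-4 = 1
x=3: res = 1-6 = -5
x=5: res = (-5)-8 = -13
x=7: res = (-13)-10 = -23

-23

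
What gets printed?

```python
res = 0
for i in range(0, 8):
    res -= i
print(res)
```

-28

i=0: res = 0-0 = 0
i=1: res = 0-1 = -1
i=2: res = (-1)-2 = -3
i=3: res = (-3)-3 = -6
i=4: res = (-6)-4 = -10
i=5: res = (-10)-5 = -15
i=6: res = (-15)-6 = -21
i=7: res = (-21)-7 = -28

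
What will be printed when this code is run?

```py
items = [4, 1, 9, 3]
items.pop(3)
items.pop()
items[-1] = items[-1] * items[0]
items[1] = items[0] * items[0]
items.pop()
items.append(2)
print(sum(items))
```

pop(3) removes 3 → [4, 1, 9]
pop() removes 9 → [4, 1]
items[-1] = items[-1]*items[0] = 1*4 = 4 → [4, 4]
items[1] = items[0]*items[0] = 4*4 = 16 → [4, 16]
pop() removes 16 → [4]
append 2 → [4, 2]
sum = 6

6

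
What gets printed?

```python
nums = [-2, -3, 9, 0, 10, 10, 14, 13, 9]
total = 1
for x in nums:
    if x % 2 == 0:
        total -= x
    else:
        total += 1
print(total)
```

x=-2: even, total = 1-(-2) = 3
x=-3: not even, total = 3+1 = 4
x=9: not even, total = 4+1 = 5
x=0: even, total = 5-0 = 5
x=10: even, total = 5-10 = -5
x=10: even, total = (-5)-10 = -15
x=14: even, total = (-15)-14 = -29
x=13: not even, total = (-29)+1 = -28
x=9: not even, total = (-28)+1 = -27

-27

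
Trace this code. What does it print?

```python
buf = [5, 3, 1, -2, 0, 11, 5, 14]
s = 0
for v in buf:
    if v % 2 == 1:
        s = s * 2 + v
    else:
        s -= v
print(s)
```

v=5: odd, s = 0*2+5 = 5
v=3: odd, s = 5*2+3 = 13
v=1: odd, s = 13*2+1 = 27
v=-2: not odd, s = 27-(-2) = 29
v=0: not odd, s = 29-0 = 29
v=11: odd, s = 29*2+11 = 69
v=5: odd, s = 69*2+5 = 143
v=14: not odd, s = 143-14 = 129

129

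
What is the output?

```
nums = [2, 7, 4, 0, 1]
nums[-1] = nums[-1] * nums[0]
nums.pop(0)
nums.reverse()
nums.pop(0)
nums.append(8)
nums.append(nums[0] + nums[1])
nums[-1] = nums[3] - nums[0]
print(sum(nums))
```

27

nums[-1] = nums[-1]*nums[0] = 1*2 = 2 → [2, 7, 4, 0, 2]
pop(0) removes 2 → [7, 4, 0, 2]
reverse → [2, 0, 4, 7]
pop(0) removes 2 → [0, 4, 7]
append 8 → [0, 4, 7, 8]
append nums[0]+nums[1] = 0+4 = 4 → [0, 4, 7, 8, 4]
nums[-1] = nums[3]-nums[0] = 8-0 = 8 → [0, 4, 7, 8, 8]
sum = 27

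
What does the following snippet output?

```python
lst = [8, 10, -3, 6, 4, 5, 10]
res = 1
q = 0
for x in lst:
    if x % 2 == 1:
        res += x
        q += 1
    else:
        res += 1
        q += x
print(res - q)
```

-32

x=8: not odd, res = 1+1 = 2; q=8
x=10: not odd, res = 2+1 = 3; q=18
x=-3: odd, res = 3+(-3) = 0; q=19
x=6: not odd, res = 0+1 = 1; q=25
x=4: not odd, res = 1+1 = 2; q=29
x=5: odd, res = 2+5 = 7; q=30
x=10: not odd, res = 7+1 = 8; q=40
res-q = 8-40 = -32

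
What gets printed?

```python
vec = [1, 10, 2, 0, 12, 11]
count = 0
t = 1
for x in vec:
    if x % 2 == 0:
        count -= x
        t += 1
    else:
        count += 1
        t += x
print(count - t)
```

-39

x=1: not even, count = 0+1 = 1; t=2
x=10: even, count = 1-10 = -9; t=3
x=2: even, count = (-9)-2 = -11; t=4
x=0: even, count = (-11)-0 = -11; t=5
x=12: even, count = (-11)-12 = -23; t=6
x=11: not even, count = (-23)+1 = -22; t=17
count-t = (-22)-17 = -39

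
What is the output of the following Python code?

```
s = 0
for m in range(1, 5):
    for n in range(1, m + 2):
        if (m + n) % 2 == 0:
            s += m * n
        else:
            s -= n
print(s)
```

m=1,n=1: even sum, s = 0+1 = 1
m=1,n=2: odd sum, s = 1-2 = -1
m=2,n=1: odd sum, s = (-1)-1 = -2
m=2,n=2: even sum, s = (-2)+4 = 2
m=2,n=3: odd sum, s = 2-3 = -1
m=3,n=1: even sum, s = (-1)+3 = 2
m=3,n=2: odd sum, s = 2-2 = 0
m=3,n=3: even sum, s = 0+9 = 9
m=3,n=4: odd sum, s = 9-4 = 5
m=4,n=1: odd sum, s = 5-1 = 4
m=4,n=2: even sum, s = 4+8 = 12
m=4,n=3: odd sum, s = 12-3 = 9
m=4,n=4: even sum, s = 9+16 = 25
m=4,n=5: odd sum, s = 25-5 = 20

20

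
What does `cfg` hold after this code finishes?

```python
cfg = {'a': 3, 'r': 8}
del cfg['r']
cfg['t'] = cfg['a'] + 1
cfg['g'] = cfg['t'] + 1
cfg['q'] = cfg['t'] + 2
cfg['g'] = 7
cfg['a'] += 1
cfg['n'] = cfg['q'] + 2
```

del 'r' → {'a': 3}
cfg['t'] = cfg['a']+1 = 4 → {'a': 3, 't': 4}
cfg['g'] = cfg['t']+1 = 5 → {'a': 3, 't': 4, 'g': 5}
cfg['q'] = cfg['t']+2 = 6 → {'a': 3, 't': 4, 'g': 5, 'q': 6}
cfg['g'] = 7 → {'a': 3, 't': 4, 'g': 7, 'q': 6}
cfg['a'] = 3+1 = 4 → {'a': 4, 't': 4, 'g': 7, 'q': 6}
cfg['n'] = cfg['q']+2 = 8 → {'a': 4, 't': 4, 'g': 7, 'q': 6, 'n': 8}

{'a': 4, 't': 4, 'g': 7, 'q': 6, 'n': 8}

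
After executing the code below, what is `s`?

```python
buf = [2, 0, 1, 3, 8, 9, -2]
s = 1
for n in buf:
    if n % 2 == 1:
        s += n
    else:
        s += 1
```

18

n=2: not odd, s = 1+1 = 2
n=0: not odd, s = 2+1 = 3
n=1: odd, s = 3+1 = 4
n=3: odd, s = 4+3 = 7
n=8: not odd, s = 7+1 = 8
n=9: odd, s = 8+9 = 17
n=-2: not odd, s = 17+1 = 18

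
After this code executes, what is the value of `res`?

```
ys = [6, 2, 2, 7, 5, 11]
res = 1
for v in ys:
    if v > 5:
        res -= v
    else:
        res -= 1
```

v=6: >5, res = 1-6 = -5
v=2: not >5, res = (-5)-1 = -6
v=2: not >5, res = (-6)-1 = -7
v=7: >5, res = (-7)-7 = -14
v=5: not >5, res = (-14)-1 = -15
v=11: >5, res = (-15)-11 = -26

-26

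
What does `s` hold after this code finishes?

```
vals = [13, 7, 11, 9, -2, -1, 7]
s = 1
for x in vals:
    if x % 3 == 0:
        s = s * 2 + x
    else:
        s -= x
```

x=13: not %3==0, s = 1-13 = -12
x=7: not %3==0, s = (-12)-7 = -19
x=11: not %3==0, s = (-19)-11 = -30
x=9: %3==0, s = (-30)*2+9 = -51
x=-2: not %3==0, s = (-51)-(-2) = -49
x=-1: not %3==0, s = (-49)-(-1) = -48
x=7: not %3==0, s = (-48)-7 = -55

-55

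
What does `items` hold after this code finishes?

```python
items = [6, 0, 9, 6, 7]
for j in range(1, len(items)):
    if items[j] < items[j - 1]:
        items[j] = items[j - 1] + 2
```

j=1: 0<6, items[1] = 6+2 = 8 → [6, 8, 9, 6, 7]
j=2: 9>=8, unchanged → [6, 8, 9, 6, 7]
j=3: 6<9, items[3] = 9+2 = 11 → [6, 8, 9, 11, 7]
j=4: 7<11, items[4] = 11+2 = 13 → [6, 8, 9, 11, 13]

[6, 8, 9, 11, 13]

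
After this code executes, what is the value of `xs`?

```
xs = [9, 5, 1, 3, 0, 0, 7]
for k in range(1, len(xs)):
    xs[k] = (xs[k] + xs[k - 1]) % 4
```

k=1: xs[1] = (5+9)%4 = 2 → [9, 2, 1, 3, 0, 0, 7]
k=2: xs[2] = (1+2)%4 = 3 → [9, 2, 3, 3, 0, 0, 7]
k=3: xs[3] = (3+3)%4 = 2 → [9, 2, 3, 2, 0, 0, 7]
k=4: xs[4] = (0+2)%4 = 2 → [9, 2, 3, 2, 2, 0, 7]
k=5: xs[5] = (0+2)%4 = 2 → [9, 2, 3, 2, 2, 2, 7]
k=6: xs[6] = (7+2)%4 = 1 → [9, 2, 3, 2, 2, 2, 1]

[9, 2, 3, 2, 2, 2, 1]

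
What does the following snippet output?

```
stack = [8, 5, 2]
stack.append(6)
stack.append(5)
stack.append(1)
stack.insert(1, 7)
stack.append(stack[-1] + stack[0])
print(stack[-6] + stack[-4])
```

append 6 → [8, 5, 2, 6]
append 5 → [8, 5, 2, 6, 5]
append 1 → [8, 5, 2, 6, 5, 1]
insert 7 at 1 → [8, 7, 5, 2, 6, 5, 1]
append stack[-1]+stack[0] = 1+8 = 9 → [8, 7, 5, 2, 6, 5, 1, 9]
stack[-6]+stack[-4] = 5+6 = 11

11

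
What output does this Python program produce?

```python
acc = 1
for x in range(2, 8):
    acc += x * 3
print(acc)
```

82

x=2: acc = 1+2*3 = 7
x=3: acc = 7+3*3 = 16
x=4: acc = 16+4*3 = 28
x=5: acc = 28+5*3 = 43
x=6: acc = 43+6*3 = 61
x=7: acc = 61+7*3 = 82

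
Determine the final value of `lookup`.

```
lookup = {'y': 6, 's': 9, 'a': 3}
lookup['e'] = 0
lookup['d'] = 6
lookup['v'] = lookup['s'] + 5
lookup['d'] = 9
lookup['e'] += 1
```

lookup['e'] = 0 → {'y': 6, 's': 9, 'a': 3, 'e': 0}
lookup['d'] = 6 → {'y': 6, 's': 9, 'a': 3, 'e': 0, 'd': 6}
lookup['v'] = lookup['s']+5 = 14 → {'y': 6, 's': 9, 'a': 3, 'e': 0, 'd': 6, 'v': 14}
lookup['d'] = 9 → {'y': 6, 's': 9, 'a': 3, 'e': 0, 'd': 9, 'v': 14}
lookup['e'] = 0+1 = 1 → {'y': 6, 's': 9, 'a': 3, 'e': 1, 'd': 9, 'v': 14}

{'y': 6, 's': 9, 'a': 3, 'e': 1, 'd': 9, 'v': 14}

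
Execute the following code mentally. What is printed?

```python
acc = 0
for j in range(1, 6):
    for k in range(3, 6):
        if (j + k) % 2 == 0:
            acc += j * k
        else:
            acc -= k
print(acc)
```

j=1,k=3: even sum, acc = 0+3 = 3
j=1,k=4: odd sum, acc = 3-4 = -1
j=1,k=5: even sum, acc = (-1)+5 = 4
j=2,k=3: odd sum, acc = 4-3 = 1
j=2,k=4: even sum, acc = 1+8 = 9
j=2,k=5: odd sum, acc = 9-5 = 4
j=3,k=3: even sum, acc = 4+9 = 13
j=3,k=4: odd sum, acc = 13-4 = 9
j=3,k=5: even sum, acc = 9+15 = 24
j=4,k=3: odd sum, acc = 24-3 = 21
j=4,k=4: even sum, acc = 21+16 = 37
j=4,k=5: odd sum, acc = 37-5 = 32
j=5,k=3: even sum, acc = 32+15 = 47
j=5,k=4: odd sum, acc = 47-4 = 43
j=5,k=5: even sum, acc = 43+25 = 68

68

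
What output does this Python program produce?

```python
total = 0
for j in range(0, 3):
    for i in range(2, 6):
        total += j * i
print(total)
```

42

j=0,i=2: total = 0+0 = 0
j=0,i=3: total = 0+0 = 0
j=0,i=4: total = 0+0 = 0
j=0,i=5: total = 0+0 = 0
j=1,i=2: total = 0+2 = 2
j=1,i=3: total = 2+3 = 5
j=1,i=4: total = 5+4 = 9
j=1,i=5: total = 9+5 = 14
j=2,i=2: total = 14+4 = 18
j=2,i=3: total = 18+6 = 24
j=2,i=4: total = 24+8 = 32
j=2,i=5: total = 32+10 = 42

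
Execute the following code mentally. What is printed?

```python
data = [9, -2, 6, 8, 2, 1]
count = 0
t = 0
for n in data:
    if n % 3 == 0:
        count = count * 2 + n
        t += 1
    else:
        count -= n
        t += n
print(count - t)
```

n=9: %3==0, count = 0*2+9 = 9; t=1
n=-2: not %3==0, count = 9-(-2) = 11; t=-1
n=6: %3==0, count = 11*2+6 = 28; t=0
n=8: not %3==0, count = 28-8 = 20; t=8
n=2: not %3==0, count = 20-2 = 18; t=10
n=1: not %3==0, count = 18-1 = 17; t=11
count-t = 17-11 = 6

6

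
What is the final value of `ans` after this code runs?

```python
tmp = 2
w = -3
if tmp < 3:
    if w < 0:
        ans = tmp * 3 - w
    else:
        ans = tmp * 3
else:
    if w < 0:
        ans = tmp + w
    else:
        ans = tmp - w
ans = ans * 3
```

tmp=2, w=-3
tmp < 3 is True; w < 0 is True
→ ans = tmp * 3 - w = 9
ans = 9*3 = 27

27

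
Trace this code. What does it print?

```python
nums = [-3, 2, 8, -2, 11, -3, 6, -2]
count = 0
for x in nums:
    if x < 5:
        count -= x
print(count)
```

8

x=-3: <5, count = 0-(-3) = 3
x=2: <5, count = 3-2 = 1
x=8: not <5
x=-2: <5, count = 1-(-2) = 3
x=11: not <5
x=-3: <5, count = 3-(-3) = 6
x=6: not <5
x=-2: <5, count = 6-(-2) = 8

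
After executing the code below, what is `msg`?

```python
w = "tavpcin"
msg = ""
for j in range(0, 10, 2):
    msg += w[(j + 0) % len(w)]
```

'tvcna'

j=0: add w[0]='t' → 't'
j=2: add w[2]='v' → 'tv'
j=4: add w[4]='c' → 'tvc'
j=6: add w[6]='n' → 'tvcn'
j=8: add w[1]='a' → 'tvcna'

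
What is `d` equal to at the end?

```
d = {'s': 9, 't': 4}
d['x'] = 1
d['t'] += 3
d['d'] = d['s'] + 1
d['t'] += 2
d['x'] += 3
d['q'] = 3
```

d['x'] = 1 → {'s': 9, 't': 4, 'x': 1}
d['t'] = 4+3 = 7 → {'s': 9, 't': 7, 'x': 1}
d['d'] = d['s']+1 = 10 → {'s': 9, 't': 7, 'x': 1, 'd': 10}
d['t'] = 7+2 = 9 → {'s': 9, 't': 9, 'x': 1, 'd': 10}
d['x'] = 1+3 = 4 → {'s': 9, 't': 9, 'x': 4, 'd': 10}
d['q'] = 3 → {'s': 9, 't': 9, 'x': 4, 'd': 10, 'q': 3}

{'s': 9, 't': 9, 'x': 4, 'd': 10, 'q': 3}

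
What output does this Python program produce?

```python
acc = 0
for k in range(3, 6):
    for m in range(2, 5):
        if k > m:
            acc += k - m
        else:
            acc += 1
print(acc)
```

k=3,m=2: 3>2, acc = 0+1 = 1
k=3,m=3: not 3>3, acc = 1+1 = 2
k=3,m=4: not 3>4, acc = 2+1 = 3
k=4,m=2: 4>2, acc = 3+2 = 5
k=4,m=3: 4>3, acc = 5+1 = 6
k=4,m=4: not 4>4, acc = 6+1 = 7
k=5,m=2: 5>2, acc = 7+3 = 10
k=5,m=3: 5>3, acc = 10+2 = 12
k=5,m=4: 5>4, acc = 12+1 = 13

13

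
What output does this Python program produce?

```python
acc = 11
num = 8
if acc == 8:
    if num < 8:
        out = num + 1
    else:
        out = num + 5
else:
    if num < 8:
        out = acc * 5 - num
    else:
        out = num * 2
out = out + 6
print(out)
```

22

acc=11, num=8
acc == 8 is False; num < 8 is False
→ out = num * 2 = 16
out = 16+6 = 22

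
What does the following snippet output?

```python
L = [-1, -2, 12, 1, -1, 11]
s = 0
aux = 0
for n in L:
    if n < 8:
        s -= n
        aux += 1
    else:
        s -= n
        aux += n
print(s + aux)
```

n=-1: <8, s = 0-(-1) = 1; aux=1
n=-2: <8, s = 1-(-2) = 3; aux=2
n=12: not <8, s = 3-12 = -9; aux=14
n=1: <8, s = (-9)-1 = -10; aux=15
n=-1: <8, s = (-10)-(-1) = -9; aux=16
n=11: not <8, s = (-9)-11 = -20; aux=27
s+aux = (-20)+27 = 7

7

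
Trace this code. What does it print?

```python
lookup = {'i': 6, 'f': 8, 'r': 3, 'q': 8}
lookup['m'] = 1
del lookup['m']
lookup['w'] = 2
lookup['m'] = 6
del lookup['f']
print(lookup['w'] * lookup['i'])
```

lookup['m'] = 1 → {'i': 6, 'f': 8, 'r': 3, 'q': 8, 'm': 1}
del 'm' → {'i': 6, 'f': 8, 'r': 3, 'q': 8}
lookup['w'] = 2 → {'i': 6, 'f': 8, 'r': 3, 'q': 8, 'w': 2}
lookup['m'] = 6 → {'i': 6, 'f': 8, 'r': 3, 'q': 8, 'w': 2, 'm': 6}
del 'f' → {'i': 6, 'r': 3, 'q': 8, 'w': 2, 'm': 6}
lookup['w']*lookup['i'] = 2*6 = 12

12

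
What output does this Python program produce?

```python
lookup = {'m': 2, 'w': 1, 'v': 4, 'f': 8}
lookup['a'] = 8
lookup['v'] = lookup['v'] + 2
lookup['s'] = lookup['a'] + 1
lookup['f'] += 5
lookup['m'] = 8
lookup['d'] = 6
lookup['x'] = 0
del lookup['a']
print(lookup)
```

lookup['a'] = 8 → {'m': 2, 'w': 1, 'v': 4, 'f': 8, 'a': 8}
lookup['v'] = lookup['v']+2 = 6 → {'m': 2, 'w': 1, 'v': 6, 'f': 8, 'a': 8}
lookup['s'] = lookup['a']+1 = 9 → {'m': 2, 'w': 1, 'v': 6, 'f': 8, 'a': 8, 's': 9}
lookup['f'] = 8+5 = 13 → {'m': 2, 'w': 1, 'v': 6, 'f': 13, 'a': 8, 's': 9}
lookup['m'] = 8 → {'m': 8, 'w': 1, 'v': 6, 'f': 13, 'a': 8, 's': 9}
lookup['d'] = 6 → {'m': 8, 'w': 1, 'v': 6, 'f': 13, 'a': 8, 's': 9, 'd': 6}
lookup['x'] = 0 → {'m': 8, 'w': 1, 'v': 6, 'f': 13, 'a': 8, 's': 9, 'd': 6, 'x': 0}
del 'a' → {'m': 8, 'w': 1, 'v': 6, 'f': 13, 's': 9, 'd': 6, 'x': 0}

{'m': 8, 'w': 1, 'v': 6, 'f': 13, 's': 9, 'd': 6, 'x': 0}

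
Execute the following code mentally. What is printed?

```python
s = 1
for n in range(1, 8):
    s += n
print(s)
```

n=1: s = 1+1 = 2
n=2: s = 2+2 = 4
n=3: s = 4+3 = 7
n=4: s = 7+4 = 11
n=5: s = 11+5 = 16
n=6: s = 16+6 = 22
n=7: s = 22+7 = 29

29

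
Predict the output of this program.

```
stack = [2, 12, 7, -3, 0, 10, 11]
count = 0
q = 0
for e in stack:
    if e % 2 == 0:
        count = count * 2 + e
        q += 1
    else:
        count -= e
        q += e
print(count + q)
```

e=2: even, count = 0*2+2 = 2; q=1
e=12: even, count = 2*2+12 = 16; q=2
e=7: not even, count = 16-7 = 9; q=9
e=-3: not even, count = 9-(-3) = 12; q=6
e=0: even, count = 12*2+0 = 24; q=7
e=10: even, count = 24*2+10 = 58; q=8
e=11: not even, count = 58-11 = 47; q=19
count+q = 47+19 = 66

66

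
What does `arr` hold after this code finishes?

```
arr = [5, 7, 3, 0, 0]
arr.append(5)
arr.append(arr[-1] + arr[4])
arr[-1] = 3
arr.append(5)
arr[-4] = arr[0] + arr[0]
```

append 5 → [5, 7, 3, 0, 0, 5]
append arr[-1]+arr[4] = 5+0 = 5 → [5, 7, 3, 0, 0, 5, 5]
arr[-1] = 3 → [5, 7, 3, 0, 0, 5, 3]
append 5 → [5, 7, 3, 0, 0, 5, 3, 5]
arr[-4] = arr[0]+arr[0] = 5+5 = 10 → [5, 7, 3, 0, 10, 5, 3, 5]

[5, 7, 3, 0, 10, 5, 3, 5]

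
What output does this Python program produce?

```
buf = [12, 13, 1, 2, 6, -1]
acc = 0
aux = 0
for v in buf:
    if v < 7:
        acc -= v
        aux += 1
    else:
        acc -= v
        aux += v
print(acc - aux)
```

-62

v=12: not <7, acc = 0-12 = -12; aux=12
v=13: not <7, acc = (-12)-13 = -25; aux=25
v=1: <7, acc = (-25)-1 = -26; aux=26
v=2: <7, acc = (-26)-2 = -28; aux=27
v=6: <7, acc = (-28)-6 = -34; aux=28
v=-1: <7, acc = (-34)-(-1) = -33; aux=29
acc-aux = (-33)-29 = -62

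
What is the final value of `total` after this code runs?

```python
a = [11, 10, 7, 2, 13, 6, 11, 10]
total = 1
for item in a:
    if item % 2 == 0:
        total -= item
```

-27

item=11: not even
item=10: even, total = 1-10 = -9
item=7: not even
item=2: even, total = (-9)-2 = -11
item=13: not even
item=6: even, total = (-11)-6 = -17
item=11: not even
item=10: even, total = (-17)-10 = -27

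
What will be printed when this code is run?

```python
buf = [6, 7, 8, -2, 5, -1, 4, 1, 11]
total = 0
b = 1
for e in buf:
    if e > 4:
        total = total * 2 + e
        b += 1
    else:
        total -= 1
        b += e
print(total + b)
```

e=6: >4, total = 0*2+6 = 6; b=2
e=7: >4, total = 6*2+7 = 19; b=3
e=8: >4, total = 19*2+8 = 46; b=4
e=-2: not >4, total = 46-1 = 45; b=2
e=5: >4, total = 45*2+5 = 95; b=3
e=-1: not >4, total = 95-1 = 94; b=2
e=4: not >4, total = 94-1 = 93; b=6
e=1: not >4, total = 93-1 = 92; b=7
e=11: >4, total = 92*2+11 = 195; b=8
total+b = 195+8 = 203

203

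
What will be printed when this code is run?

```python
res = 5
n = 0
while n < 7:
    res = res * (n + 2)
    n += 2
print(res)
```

1920

n=0: res = 5*2 = 10
n=2: res = 10*4 = 40
n=4: res = 40*6 = 240
n=6: res = 240*8 = 1920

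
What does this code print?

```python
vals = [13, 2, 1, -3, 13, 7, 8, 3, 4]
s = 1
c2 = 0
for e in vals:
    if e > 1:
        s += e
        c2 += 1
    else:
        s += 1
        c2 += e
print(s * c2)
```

265

e=13: >1, s = 1+13 = 14; c2=1
e=2: >1, s = 14+2 = 16; c2=2
e=1: not >1, s = 16+1 = 17; c2=3
e=-3: not >1, s = 17+1 = 18; c2=0
e=13: >1, s = 18+13 = 31; c2=1
e=7: >1, s = 31+7 = 38; c2=2
e=8: >1, s = 38+8 = 46; c2=3
e=3: >1, s = 46+3 = 49; c2=4
e=4: >1, s = 49+4 = 53; c2=5
s*c2 = 53*5 = 265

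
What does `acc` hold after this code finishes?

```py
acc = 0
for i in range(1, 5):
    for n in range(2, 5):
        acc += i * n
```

90

i=1,n=2: acc = 0+2 = 2
i=1,n=3: acc = 2+3 = 5
i=1,n=4: acc = 5+4 = 9
i=2,n=2: acc = 9+4 = 13
i=2,n=3: acc = 13+6 = 19
i=2,n=4: acc = 19+8 = 27
i=3,n=2: acc = 27+6 = 33
i=3,n=3: acc = 33+9 = 42
i=3,n=4: acc = 42+12 = 54
i=4,n=2: acc = 54+8 = 62
i=4,n=3: acc = 62+12 = 74
i=4,n=4: acc = 74+16 = 90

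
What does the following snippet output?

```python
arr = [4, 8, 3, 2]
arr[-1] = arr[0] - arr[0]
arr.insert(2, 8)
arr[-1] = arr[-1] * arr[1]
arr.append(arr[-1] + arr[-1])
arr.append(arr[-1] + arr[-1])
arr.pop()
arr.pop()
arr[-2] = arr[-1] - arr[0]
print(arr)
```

arr[-1] = arr[0]-arr[0] = 4-4 = 0 → [4, 8, 3, 0]
insert 8 at 2 → [4, 8, 8, 3, 0]
arr[-1] = arr[-1]*arr[1] = 0*8 = 0 → [4, 8, 8, 3, 0]
append arr[-1]+arr[-1] = 0+0 = 0 → [4, 8, 8, 3, 0, 0]
append arr[-1]+arr[-1] = 0+0 = 0 → [4, 8, 8, 3, 0, 0, 0]
pop() removes 0 → [4, 8, 8, 3, 0, 0]
pop() removes 0 → [4, 8, 8, 3, 0]
arr[-2] = arr[-1]-arr[0] = 0-4 = -4 → [4, 8, 8, -4, 0]

[4, 8, 8, -4, 0]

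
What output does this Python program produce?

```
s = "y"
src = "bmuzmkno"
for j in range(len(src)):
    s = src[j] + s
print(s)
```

j=0: prepend 'b' → 'by'
j=1: prepend 'm' → 'mby'
j=2: prepend 'u' → 'umby'
j=3: prepend 'z' → 'zumby'
j=4: prepend 'm' → 'mzumby'
j=5: prepend 'k' → 'kmzumby'
j=6: prepend 'n' → 'nkmzumby'
j=7: prepend 'o' → 'onkmzumby'

onkmzumby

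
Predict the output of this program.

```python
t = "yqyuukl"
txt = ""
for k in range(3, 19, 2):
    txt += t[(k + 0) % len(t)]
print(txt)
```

ukyyulqu

k=3: add t[3]='u' → 'u'
k=5: add t[5]='k' → 'uk'
k=7: add t[0]='y' → 'uky'
k=9: add t[2]='y' → 'ukyy'
k=11: add t[4]='u' → 'ukyyu'
k=13: add t[6]='l' → 'ukyyul'
k=15: add t[1]='q' → 'ukyyulq'
k=17: add t[3]='u' → 'ukyyulqu'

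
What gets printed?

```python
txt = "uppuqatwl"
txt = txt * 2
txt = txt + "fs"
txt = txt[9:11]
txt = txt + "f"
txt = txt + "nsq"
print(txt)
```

upfnsq

repeat ×2 → 'uppuqatwluppuqatwl'
+ 'fs' → 'uppuqatwluppuqatwlfs'
slice [9:11] → 'up'
+ 'f' → 'upf'
+ 'nsq' → 'upfnsq'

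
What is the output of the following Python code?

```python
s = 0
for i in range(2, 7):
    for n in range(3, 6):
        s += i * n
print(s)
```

i=2,n=3: s = 0+6 = 6
i=2,n=4: s = 6+8 = 14
i=2,n=5: s = 14+10 = 24
i=3,n=3: s = 24+9 = 33
i=3,n=4: s = 33+12 = 45
i=3,n=5: s = 45+15 = 60
i=4,n=3: s = 60+12 = 72
i=4,n=4: s = 72+16 = 88
i=4,n=5: s = 88+20 = 108
i=5,n=3: s = 108+15 = 123
i=5,n=4: s = 123+20 = 143
i=5,n=5: s = 143+25 = 168
i=6,n=3: s = 168+18 = 186
i=6,n=4: s = 186+24 = 210
i=6,n=5: s = 210+30 = 240

240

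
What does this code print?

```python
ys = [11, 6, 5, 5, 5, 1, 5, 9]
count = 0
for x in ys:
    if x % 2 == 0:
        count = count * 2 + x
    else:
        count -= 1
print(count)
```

x=11: not even, count = 0-1 = -1
x=6: even, count = (-1)*2+6 = 4
x=5: not even, count = 4-1 = 3
x=5: not even, count = 3-1 = 2
x=5: not even, count = 2-1 = 1
x=1: not even, count = 1-1 = 0
x=5: not even, count = 0-1 = -1
x=9: not even, count = (-1)-1 = -2

-2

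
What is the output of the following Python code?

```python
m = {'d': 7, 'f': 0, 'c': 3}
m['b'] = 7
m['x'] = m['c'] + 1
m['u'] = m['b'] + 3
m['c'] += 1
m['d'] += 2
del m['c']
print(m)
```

m['b'] = 7 → {'d': 7, 'f': 0, 'c': 3, 'b': 7}
m['x'] = m['c']+1 = 4 → {'d': 7, 'f': 0, 'c': 3, 'b': 7, 'x': 4}
m['u'] = m['b']+3 = 10 → {'d': 7, 'f': 0, 'c': 3, 'b': 7, 'x': 4, 'u': 10}
m['c'] = 3+1 = 4 → {'d': 7, 'f': 0, 'c': 4, 'b': 7, 'x': 4, 'u': 10}
m['d'] = 7+2 = 9 → {'d': 9, 'f': 0, 'c': 4, 'b': 7, 'x': 4, 'u': 10}
del 'c' → {'d': 9, 'f': 0, 'b': 7, 'x': 4, 'u': 10}

{'d': 9, 'f': 0, 'b': 7, 'x': 4, 'u': 10}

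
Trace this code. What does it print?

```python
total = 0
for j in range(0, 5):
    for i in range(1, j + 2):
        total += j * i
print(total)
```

105

j=0,i=1: total = 0+0 = 0
j=1,i=1: total = 0+1 = 1
j=1,i=2: total = 1+2 = 3
j=2,i=1: total = 3+2 = 5
j=2,i=2: total = 5+4 = 9
j=2,i=3: total = 9+6 = 15
j=3,i=1: total = 15+3 = 18
j=3,i=2: total = 18+6 = 24
j=3,i=3: total = 24+9 = 33
j=3,i=4: total = 33+12 = 45
j=4,i=1: total = 45+4 = 49
j=4,i=2: total = 49+8 = 57
j=4,i=3: total = 57+12 = 69
j=4,i=4: total = 69+16 = 85
j=4,i=5: total = 85+20 = 105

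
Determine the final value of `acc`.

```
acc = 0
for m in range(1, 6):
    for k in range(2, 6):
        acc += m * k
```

210

m=1,k=2: acc = 0+2 = 2
m=1,k=3: acc = 2+3 = 5
m=1,k=4: acc = 5+4 = 9
m=1,k=5: acc = 9+5 = 14
m=2,k=2: acc = 14+4 = 18
m=2,k=3: acc = 18+6 = 24
m=2,k=4: acc = 24+8 = 32
m=2,k=5: acc = 32+10 = 42
m=3,k=2: acc = 42+6 = 48
m=3,k=3: acc = 48+9 = 57
m=3,k=4: acc = 57+12 = 69
m=3,k=5: acc = 69+15 = 84
m=4,k=2: acc = 84+8 = 92
m=4,k=3: acc = 92+12 = 104
m=4,k=4: acc = 104+16 = 120
m=4,k=5: acc = 120+20 = 140
m=5,k=2: acc = 140+10 = 150
m=5,k=3: acc = 150+15 = 165
m=5,k=4: acc = 165+20 = 185
m=5,k=5: acc = 185+25 = 210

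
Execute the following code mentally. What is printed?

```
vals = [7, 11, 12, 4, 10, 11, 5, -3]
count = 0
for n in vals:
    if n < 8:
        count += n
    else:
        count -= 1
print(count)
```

9

n=7: <8, count = 0+7 = 7
n=11: not <8, count = 7-1 = 6
n=12: not <8, count = 6-1 = 5
n=4: <8, count = 5+4 = 9
n=10: not <8, count = 9-1 = 8
n=11: not <8, count = 8-1 = 7
n=5: <8, count = 7+5 = 12
n=-3: <8, count = 12+(-3) = 9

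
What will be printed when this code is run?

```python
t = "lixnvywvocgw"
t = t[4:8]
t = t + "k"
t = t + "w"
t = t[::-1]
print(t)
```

slice [4:8] → 'vywv'
+ 'k' → 'vywvk'
+ 'w' → 'vywvkw'
reverse → 'wkvwyv'

wkvwyv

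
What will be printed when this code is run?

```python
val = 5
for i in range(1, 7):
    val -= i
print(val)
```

-16

i=1: val = 5-1 = 4
i=2: val = 4-2 = 2
i=3: val = 2-3 = -1
i=4: val = (-1)-4 = -5
i=5: val = (-5)-5 = -10
i=6: val = (-10)-6 = -16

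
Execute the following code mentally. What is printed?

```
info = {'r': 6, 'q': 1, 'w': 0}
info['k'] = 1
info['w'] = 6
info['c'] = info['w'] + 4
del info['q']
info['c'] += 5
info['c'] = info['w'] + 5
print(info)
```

{'r': 6, 'w': 6, 'k': 1, 'c': 11}

info['k'] = 1 → {'r': 6, 'q': 1, 'w': 0, 'k': 1}
info['w'] = 6 → {'r': 6, 'q': 1, 'w': 6, 'k': 1}
info['c'] = info['w']+4 = 10 → {'r': 6, 'q': 1, 'w': 6, 'k': 1, 'c': 10}
del 'q' → {'r': 6, 'w': 6, 'k': 1, 'c': 10}
info['c'] = 10+5 = 15 → {'r': 6, 'w': 6, 'k': 1, 'c': 15}
info['c'] = info['w']+5 = 11 → {'r': 6, 'w': 6, 'k': 1, 'c': 11}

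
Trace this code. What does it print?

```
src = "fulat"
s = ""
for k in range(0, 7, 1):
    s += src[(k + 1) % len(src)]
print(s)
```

ulatful

k=0: add src[1]='u' → 'u'
k=1: add src[2]='l' → 'ul'
k=2: add src[3]='a' → 'ula'
k=3: add src[4]='t' → 'ulat'
k=4: add src[0]='f' → 'ulatf'
k=5: add src[1]='u' → 'ulatfu'
k=6: add src[2]='l' → 'ulatful'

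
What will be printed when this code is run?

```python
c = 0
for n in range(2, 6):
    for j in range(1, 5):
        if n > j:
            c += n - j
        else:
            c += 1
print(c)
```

n=2,j=1: 2>1, c = 0+1 = 1
n=2,j=2: not 2>2, c = 1+1 = 2
n=2,j=3: not 2>3, c = 2+1 = 3
n=2,j=4: not 2>4, c = 3+1 = 4
n=3,j=1: 3>1, c = 4+2 = 6
n=3,j=2: 3>2, c = 6+1 = 7
n=3,j=3: not 3>3, c = 7+1 = 8
n=3,j=4: not 3>4, c = 8+1 = 9
n=4,j=1: 4>1, c = 9+3 = 12
n=4,j=2: 4>2, c = 12+2 = 14
n=4,j=3: 4>3, c = 14+1 = 15
n=4,j=4: not 4>4, c = 15+1 = 16
n=5,j=1: 5>1, c = 16+4 = 20
n=5,j=2: 5>2, c = 20+3 = 23
n=5,j=3: 5>3, c = 23+2 = 25
n=5,j=4: 5>4, c = 25+1 = 26

26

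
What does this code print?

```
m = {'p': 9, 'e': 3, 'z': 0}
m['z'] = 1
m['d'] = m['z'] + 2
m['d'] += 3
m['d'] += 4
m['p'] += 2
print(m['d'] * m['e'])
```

m['z'] = 1 → {'p': 9, 'e': 3, 'z': 1}
m['d'] = m['z']+2 = 3 → {'p': 9, 'e': 3, 'z': 1, 'd': 3}
m['d'] = 3+3 = 6 → {'p': 9, 'e': 3, 'z': 1, 'd': 6}
m['d'] = 6+4 = 10 → {'p': 9, 'e': 3, 'z': 1, 'd': 10}
m['p'] = 9+2 = 11 → {'p': 11, 'e': 3, 'z': 1, 'd': 10}
m['d']*m['e'] = 10*3 = 30

30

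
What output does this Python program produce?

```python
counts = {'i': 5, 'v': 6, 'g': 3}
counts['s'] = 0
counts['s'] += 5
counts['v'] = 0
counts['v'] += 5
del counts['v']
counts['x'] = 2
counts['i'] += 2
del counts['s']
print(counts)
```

{'i': 7, 'g': 3, 'x': 2}

counts['s'] = 0 → {'i': 5, 'v': 6, 'g': 3, 's': 0}
counts['s'] = 0+5 = 5 → {'i': 5, 'v': 6, 'g': 3, 's': 5}
counts['v'] = 0 → {'i': 5, 'v': 0, 'g': 3, 's': 5}
counts['v'] = 0+5 = 5 → {'i': 5, 'v': 5, 'g': 3, 's': 5}
del 'v' → {'i': 5, 'g': 3, 's': 5}
counts['x'] = 2 → {'i': 5, 'g': 3, 's': 5, 'x': 2}
counts['i'] = 5+2 = 7 → {'i': 7, 'g': 3, 's': 5, 'x': 2}
del 's' → {'i': 7, 'g': 3, 'x': 2}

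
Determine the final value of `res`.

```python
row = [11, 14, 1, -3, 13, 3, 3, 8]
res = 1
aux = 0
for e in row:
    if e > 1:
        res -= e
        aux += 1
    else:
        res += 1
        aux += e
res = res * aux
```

e=11: >1, res = 1-11 = -10; aux=1
e=14: >1, res = (-10)-14 = -24; aux=2
e=1: not >1, res = (-24)+1 = -23; aux=3
e=-3: not >1, res = (-23)+1 = -22; aux=0
e=13: >1, res = (-22)-13 = -35; aux=1
e=3: >1, res = (-35)-3 = -38; aux=2
e=3: >1, res = (-38)-3 = -41; aux=3
e=8: >1, res = (-41)-8 = -49; aux=4
res*aux = (-49)*4 = -196

-196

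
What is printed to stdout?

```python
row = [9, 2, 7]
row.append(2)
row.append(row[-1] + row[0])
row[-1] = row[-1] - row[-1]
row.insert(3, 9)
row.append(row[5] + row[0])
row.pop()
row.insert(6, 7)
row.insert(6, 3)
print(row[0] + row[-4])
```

11

append 2 → [9, 2, 7, 2]
append row[-1]+row[0] = 2+9 = 11 → [9, 2, 7, 2, 11]
row[-1] = row[-1]-row[-1] = 11-11 = 0 → [9, 2, 7, 2, 0]
insert 9 at 3 → [9, 2, 7, 9, 2, 0]
append row[5]+row[0] = 0+9 = 9 → [9, 2, 7, 9, 2, 0, 9]
pop() removes 9 → [9, 2, 7, 9, 2, 0]
insert 7 at 6 → [9, 2, 7, 9, 2, 0, 7]
insert 3 at 6 → [9, 2, 7, 9, 2, 0, 3, 7]
row[0]+row[-4] = 9+2 = 11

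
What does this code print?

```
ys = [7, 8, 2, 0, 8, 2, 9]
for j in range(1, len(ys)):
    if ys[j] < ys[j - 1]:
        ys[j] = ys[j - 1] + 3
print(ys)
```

j=1: 8>=7, unchanged → [7, 8, 2, 0, 8, 2, 9]
j=2: 2<8, ys[2] = 8+3 = 11 → [7, 8, 11, 0, 8, 2, 9]
j=3: 0<11, ys[3] = 11+3 = 14 → [7, 8, 11, 14, 8, 2, 9]
j=4: 8<14, ys[4] = 14+3 = 17 → [7, 8, 11, 14, 17, 2, 9]
j=5: 2<17, ys[5] = 17+3 = 20 → [7, 8, 11, 14, 17, 20, 9]
j=6: 9<20, ys[6] = 20+3 = 23 → [7, 8, 11, 14, 17, 20, 23]

[7, 8, 11, 14, 17, 20, 23]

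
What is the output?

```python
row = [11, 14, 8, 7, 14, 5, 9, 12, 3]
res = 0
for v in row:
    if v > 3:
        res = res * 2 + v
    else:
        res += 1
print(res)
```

v=11: >3, res = 0*2+11 = 11
v=14: >3, res = 11*2+14 = 36
v=8: >3, res = 36*2+8 = 80
v=7: >3, res = 80*2+7 = 167
v=14: >3, res = 167*2+14 = 348
v=5: >3, res = 348*2+5 = 701
v=9: >3, res = 701*2+9 = 1411
v=12: >3, res = 1411*2+12 = 2834
v=3: not >3, res = 2834+1 = 2835

2835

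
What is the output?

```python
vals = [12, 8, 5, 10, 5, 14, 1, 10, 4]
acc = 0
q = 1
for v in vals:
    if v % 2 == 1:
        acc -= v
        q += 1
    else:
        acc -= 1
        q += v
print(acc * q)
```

v=12: not odd, acc = 0-1 = -1; q=13
v=8: not odd, acc = (-1)-1 = -2; q=21
v=5: odd, acc = (-2)-5 = -7; q=22
v=10: not odd, acc = (-7)-1 = -8; q=32
v=5: odd, acc = (-8)-5 = -13; q=33
v=14: not odd, acc = (-13)-1 = -14; q=47
v=1: odd, acc = (-14)-1 = -15; q=48
v=10: not odd, acc = (-15)-1 = -16; q=58
v=4: not odd, acc = (-16)-1 = -17; q=62
acc*q = (-17)*62 = -1054

-1054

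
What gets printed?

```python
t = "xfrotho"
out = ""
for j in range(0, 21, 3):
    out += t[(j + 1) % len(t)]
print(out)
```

ftxoorh

j=0: add t[1]='f' → 'f'
j=3: add t[4]='t' → 'ft'
j=6: add t[0]='x' → 'ftx'
j=9: add t[3]='o' → 'ftxo'
j=12: add t[6]='o' → 'ftxoo'
j=15: add t[2]='r' → 'ftxoor'
j=18: add t[5]='h' → 'ftxoorh'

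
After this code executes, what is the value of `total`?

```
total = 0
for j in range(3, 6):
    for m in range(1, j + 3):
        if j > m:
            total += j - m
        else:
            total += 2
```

37

j=3,m=1: 3>1, total = 0+2 = 2
j=3,m=2: 3>2, total = 2+1 = 3
j=3,m=3: not 3>3, total = 3+2 = 5
j=3,m=4: not 3>4, total = 5+2 = 7
j=3,m=5: not 3>5, total = 7+2 = 9
j=4,m=1: 4>1, total = 9+3 = 12
j=4,m=2: 4>2, total = 12+2 = 14
j=4,m=3: 4>3, total = 14+1 = 15
j=4,m=4: not 4>4, total = 15+2 = 17
j=4,m=5: not 4>5, total = 17+2 = 19
j=4,m=6: not 4>6, total = 19+2 = 21
j=5,m=1: 5>1, total = 21+4 = 25
j=5,m=2: 5>2, total = 25+3 = 28
j=5,m=3: 5>3, total = 28+2 = 30
j=5,m=4: 5>4, total = 30+1 = 31
j=5,m=5: not 5>5, total = 31+2 = 33
j=5,m=6: not 5>6, total = 33+2 = 35
j=5,m=7: not 5>7, total = 35+2 = 37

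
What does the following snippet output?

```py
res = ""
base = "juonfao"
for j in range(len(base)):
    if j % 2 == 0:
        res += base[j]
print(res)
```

j=0: add 'j' → 'j'
j=1: skip
j=2: add 'o' → 'jo'
j=3: skip
j=4: add 'f' → 'jof'
j=5: skip
j=6: add 'o' → 'jofo'

jofo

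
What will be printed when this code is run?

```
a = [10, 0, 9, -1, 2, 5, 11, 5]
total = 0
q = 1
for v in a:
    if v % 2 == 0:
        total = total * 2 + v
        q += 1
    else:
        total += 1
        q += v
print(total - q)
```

16

v=10: even, total = 0*2+10 = 10; q=2
v=0: even, total = 10*2+0 = 20; q=3
v=9: not even, total = 20+1 = 21; q=12
v=-1: not even, total = 21+1 = 22; q=11
v=2: even, total = 22*2+2 = 46; q=12
v=5: not even, total = 46+1 = 47; q=17
v=11: not even, total = 47+1 = 48; q=28
v=5: not even, total = 48+1 = 49; q=33
total-q = 49-33 = 16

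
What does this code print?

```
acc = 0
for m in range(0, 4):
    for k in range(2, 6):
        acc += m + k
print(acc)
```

80

m=0,k=2: acc = 0+2 = 2
m=0,k=3: acc = 2+3 = 5
m=0,k=4: acc = 5+4 = 9
m=0,k=5: acc = 9+5 = 14
m=1,k=2: acc = 14+3 = 17
m=1,k=3: acc = 17+4 = 21
m=1,k=4: acc = 21+5 = 26
m=1,k=5: acc = 26+6 = 32
m=2,k=2: acc = 32+4 = 36
m=2,k=3: acc = 36+5 = 41
m=2,k=4: acc = 41+6 = 47
m=2,k=5: acc = 47+7 = 54
m=3,k=2: acc = 54+5 = 59
m=3,k=3: acc = 59+6 = 65
m=3,k=4: acc = 65+7 = 72
m=3,k=5: acc = 72+8 = 80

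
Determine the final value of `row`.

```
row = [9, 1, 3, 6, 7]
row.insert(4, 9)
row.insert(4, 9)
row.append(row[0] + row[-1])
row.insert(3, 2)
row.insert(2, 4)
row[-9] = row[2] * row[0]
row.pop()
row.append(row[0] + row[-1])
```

insert 9 at 4 → [9, 1, 3, 6, 9, 7]
insert 9 at 4 → [9, 1, 3, 6, 9, 9, 7]
append row[0]+row[-1] = 9+7 = 16 → [9, 1, 3, 6, 9, 9, 7, 16]
insert 2 at 3 → [9, 1, 3, 2, 6, 9, 9, 7, 16]
insert 4 at 2 → [9, 1, 4, 3, 2, 6, 9, 9, 7, 16]
row[-9] = row[2]*row[0] = 4*9 = 36 → [9, 36, 4, 3, 2, 6, 9, 9, 7, 16]
pop() removes 16 → [9, 36, 4, 3, 2, 6, 9, 9, 7]
append row[0]+row[-1] = 9+7 = 16 → [9, 36, 4, 3, 2, 6, 9, 9, 7, 16]

[9, 36, 4, 3, 2, 6, 9, 9, 7, 16]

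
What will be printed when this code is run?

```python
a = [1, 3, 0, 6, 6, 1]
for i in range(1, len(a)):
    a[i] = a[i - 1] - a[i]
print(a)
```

i=1: a[1] = 1-3 = -2 → [1, -2, 0, 6, 6, 1]
i=2: a[2] = (-2)-0 = -2 → [1, -2, -2, 6, 6, 1]
i=3: a[3] = (-2)-6 = -8 → [1, -2, -2, -8, 6, 1]
i=4: a[4] = (-8)-6 = -14 → [1, -2, -2, -8, -14, 1]
i=5: a[5] = (-14)-1 = -15 → [1, -2, -2, -8, -14, -15]

[1, -2, -2, -8, -14, -15]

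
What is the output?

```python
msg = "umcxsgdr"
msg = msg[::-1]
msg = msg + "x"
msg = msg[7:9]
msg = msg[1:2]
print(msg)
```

x

reverse → 'rdgsxcmu'
+ 'x' → 'rdgsxcmux'
slice [7:9] → 'ux'
slice [1:2] → 'x'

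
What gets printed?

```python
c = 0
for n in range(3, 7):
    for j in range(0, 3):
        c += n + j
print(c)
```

66

n=3,j=0: c = 0+3 = 3
n=3,j=1: c = 3+4 = 7
n=3,j=2: c = 7+5 = 12
n=4,j=0: c = 12+4 = 16
n=4,j=1: c = 16+5 = 21
n=4,j=2: c = 21+6 = 27
n=5,j=0: c = 27+5 = 32
n=5,j=1: c = 32+6 = 38
n=5,j=2: c = 38+7 = 45
n=6,j=0: c = 45+6 = 51
n=6,j=1: c = 51+7 = 58
n=6,j=2: c = 58+8 = 66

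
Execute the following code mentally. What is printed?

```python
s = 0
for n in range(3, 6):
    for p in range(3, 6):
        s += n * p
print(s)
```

n=3,p=3: s = 0+9 = 9
n=3,p=4: s = 9+12 = 21
n=3,p=5: s = 21+15 = 36
n=4,p=3: s = 36+12 = 48
n=4,p=4: s = 48+16 = 64
n=4,p=5: s = 64+20 = 84
n=5,p=3: s = 84+15 = 99
n=5,p=4: s = 99+20 = 119
n=5,p=5: s = 119+25 = 144

144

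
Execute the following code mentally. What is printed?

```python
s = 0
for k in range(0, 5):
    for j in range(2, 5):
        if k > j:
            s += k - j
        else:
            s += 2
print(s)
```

28

k=0,j=2: not 0>2, s = 0+2 = 2
k=0,j=3: not 0>3, s = 2+2 = 4
k=0,j=4: not 0>4, s = 4+2 = 6
k=1,j=2: not 1>2, s = 6+2 = 8
k=1,j=3: not 1>3, s = 8+2 = 10
k=1,j=4: not 1>4, s = 10+2 = 12
k=2,j=2: not 2>2, s = 12+2 = 14
k=2,j=3: not 2>3, s = 14+2 = 16
k=2,j=4: not 2>4, s = 16+2 = 18
k=3,j=2: 3>2, s = 18+1 = 19
k=3,j=3: not 3>3, s = 19+2 = 21
k=3,j=4: not 3>4, s = 21+2 = 23
k=4,j=2: 4>2, s = 23+2 = 25
k=4,j=3: 4>3, s = 25+1 = 26
k=4,j=4: not 4>4, s = 26+2 = 28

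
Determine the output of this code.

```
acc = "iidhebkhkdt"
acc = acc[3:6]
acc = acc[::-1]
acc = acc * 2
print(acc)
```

slice [3:6] → 'heb'
reverse → 'beh'
repeat ×2 → 'behbeh'

behbeh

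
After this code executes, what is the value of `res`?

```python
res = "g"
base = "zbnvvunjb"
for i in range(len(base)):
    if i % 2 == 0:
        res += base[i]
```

'gznvnb'

i=0: add 'z' → 'gz'
i=1: skip
i=2: add 'n' → 'gzn'
i=3: skip
i=4: add 'v' → 'gznv'
i=5: skip
i=6: add 'n' → 'gznvn'
i=7: skip
i=8: add 'b' → 'gznvnb'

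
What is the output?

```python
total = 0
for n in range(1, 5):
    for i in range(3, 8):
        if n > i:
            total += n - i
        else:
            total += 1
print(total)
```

n=1,i=3: not 1>3, total = 0+1 = 1
n=1,i=4: not 1>4, total = 1+1 = 2
n=1,i=5: not 1>5, total = 2+1 = 3
n=1,i=6: not 1>6, total = 3+1 = 4
n=1,i=7: not 1>7, total = 4+1 = 5
n=2,i=3: not 2>3, total = 5+1 = 6
n=2,i=4: not 2>4, total = 6+1 = 7
n=2,i=5: not 2>5, total = 7+1 = 8
n=2,i=6: not 2>6, total = 8+1 = 9
n=2,i=7: not 2>7, total = 9+1 = 10
n=3,i=3: not 3>3, total = 10+1 = 11
n=3,i=4: not 3>4, total = 11+1 = 12
n=3,i=5: not 3>5, total = 12+1 = 13
n=3,i=6: not 3>6, total = 13+1 = 14
n=3,i=7: not 3>7, total = 14+1 = 15
n=4,i=3: 4>3, total = 15+1 = 16
n=4,i=4: not 4>4, total = 16+1 = 17
n=4,i=5: not 4>5, total = 17+1 = 18
n=4,i=6: not 4>6, total = 18+1 = 19
n=4,i=7: not 4>7, total = 19+1 = 20

20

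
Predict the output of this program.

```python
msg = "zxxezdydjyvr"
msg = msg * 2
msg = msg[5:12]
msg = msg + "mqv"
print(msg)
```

dydjyvrmqv

repeat ×2 → 'zxxezdydjyvrzxxezdydjyvr'
slice [5:12] → 'dydjyvr'
+ 'mqv' → 'dydjyvrmqv'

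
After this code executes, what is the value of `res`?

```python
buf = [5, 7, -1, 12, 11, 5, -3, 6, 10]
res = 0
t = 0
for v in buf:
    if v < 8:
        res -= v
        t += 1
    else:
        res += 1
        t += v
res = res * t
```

-624

v=5: <8, res = 0-5 = -5; t=1
v=7: <8, res = (-5)-7 = -12; t=2
v=-1: <8, res = (-12)-(-1) = -11; t=3
v=12: not <8, res = (-11)+1 = -10; t=15
v=11: not <8, res = (-10)+1 = -9; t=26
v=5: <8, res = (-9)-5 = -14; t=27
v=-3: <8, res = (-14)-(-3) = -11; t=28
v=6: <8, res = (-11)-6 = -17; t=29
v=10: not <8, res = (-17)+1 = -16; t=39
res*t = (-16)*39 = -624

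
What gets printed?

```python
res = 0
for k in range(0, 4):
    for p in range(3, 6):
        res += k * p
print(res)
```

k=0,p=3: res = 0+0 = 0
k=0,p=4: res = 0+0 = 0
k=0,p=5: res = 0+0 = 0
k=1,p=3: res = 0+3 = 3
k=1,p=4: res = 3+4 = 7
k=1,p=5: res = 7+5 = 12
k=2,p=3: res = 12+6 = 18
k=2,p=4: res = 18+8 = 26
k=2,p=5: res = 26+10 = 36
k=3,p=3: res = 36+9 = 45
k=3,p=4: res = 45+12 = 57
k=3,p=5: res = 57+15 = 72

72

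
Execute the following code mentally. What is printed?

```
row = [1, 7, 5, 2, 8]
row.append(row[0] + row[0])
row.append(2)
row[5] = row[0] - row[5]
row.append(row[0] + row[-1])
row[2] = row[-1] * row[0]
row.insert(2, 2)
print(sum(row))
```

append row[0]+row[0] = 1+1 = 2 → [1, 7, 5, 2, 8, 2]
append 2 → [1, 7, 5, 2, 8, 2, 2]
row[5] = row[0]-row[5] = 1-2 = -1 → [1, 7, 5, 2, 8, -1, 2]
append row[0]+row[-1] = 1+2 = 3 → [1, 7, 5, 2, 8, -1, 2, 3]
row[2] = row[-1]*row[0] = 3*1 = 3 → [1, 7, 3, 2, 8, -1, 2, 3]
insert 2 at 2 → [1, 7, 2, 3, 2, 8, -1, 2, 3]
sum = 27

27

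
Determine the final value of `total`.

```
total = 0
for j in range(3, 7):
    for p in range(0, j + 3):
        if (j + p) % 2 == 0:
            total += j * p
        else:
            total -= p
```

232

j=3,p=0: odd sum, total = 0-0 = 0
j=3,p=1: even sum, total = 0+3 = 3
j=3,p=2: odd sum, total = 3-2 = 1
j=3,p=3: even sum, total = 1+9 = 10
j=3,p=4: odd sum, total = 10-4 = 6
j=3,p=5: even sum, total = 6+15 = 21
j=4,p=0: even sum, total = 21+0 = 21
j=4,p=1: odd sum, total = 21-1 = 20
j=4,p=2: even sum, total = 20+8 = 28
j=4,p=3: odd sum, total = 28-3 = 25
j=4,p=4: even sum, total = 25+16 = 41
j=4,p=5: odd sum, total = 41-5 = 36
j=4,p=6: even sum, total = 36+24 = 60
j=5,p=0: odd sum, total = 60-0 = 60
j=5,p=1: even sum, total = 60+5 = 65
j=5,p=2: odd sum, total = 65-2 = 63
j=5,p=3: even sum, total = 63+15 = 78
j=5,p=4: odd sum, total = 78-4 = 74
j=5,p=5: even sum, total = 74+25 = 99
j=5,p=6: odd sum, total = 99-6 = 93
j=5,p=7: even sum, total = 93+35 = 128
j=6,p=0: even sum, total = 128+0 = 128
j=6,p=1: odd sum, total = 128-1 = 127
j=6,p=2: even sum, total = 127+12 = 139
j=6,p=3: odd sum, total = 139-3 = 136
j=6,p=4: even sum, total = 136+24 = 160
j=6,p=5: odd sum, total = 160-5 = 155
j=6,p=6: even sum, total = 155+36 = 191
j=6,p=7: odd sum, total = 191-7 = 184
j=6,p=8: even sum, total = 184+48 = 232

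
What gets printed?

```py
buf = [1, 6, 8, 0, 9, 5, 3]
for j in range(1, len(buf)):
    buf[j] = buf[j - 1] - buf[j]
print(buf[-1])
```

j=1: buf[1] = 1-6 = -5 → [1, -5, 8, 0, 9, 5, 3]
j=2: buf[2] = (-5)-8 = -13 → [1, -5, -13, 0, 9, 5, 3]
j=3: buf[3] = (-13)-0 = -13 → [1, -5, -13, -13, 9, 5, 3]
j=4: buf[4] = (-13)-9 = -22 → [1, -5, -13, -13, -22, 5, 3]
j=5: buf[5] = (-22)-5 = -27 → [1, -5, -13, -13, -22, -27, 3]
j=6: buf[6] = (-27)-3 = -30 → [1, -5, -13, -13, -22, -27, -30]

-30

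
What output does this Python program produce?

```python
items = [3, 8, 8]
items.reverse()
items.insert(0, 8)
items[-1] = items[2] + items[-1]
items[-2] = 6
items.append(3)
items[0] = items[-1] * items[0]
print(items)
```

reverse → [8, 8, 3]
insert 8 at 0 → [8, 8, 8, 3]
items[-1] = items[2]+items[-1] = 8+3 = 11 → [8, 8, 8, 11]
items[-2] = 6 → [8, 8, 6, 11]
append 3 → [8, 8, 6, 11, 3]
items[0] = items[-1]*items[0] = 3*8 = 24 → [24, 8, 6, 11, 3]

[24, 8, 6, 11, 3]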